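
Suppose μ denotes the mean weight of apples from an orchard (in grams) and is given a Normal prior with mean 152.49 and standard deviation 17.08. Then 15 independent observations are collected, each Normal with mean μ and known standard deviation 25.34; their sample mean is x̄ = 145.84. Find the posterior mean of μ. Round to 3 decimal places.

With known σ, the Normal prior is conjugate. Weight on the data is w = (n/σ²)/(n/σ² + 1/τ₀²) = 0.0233603/(0.0233603+0.00342787) = 0.87204.
Posterior mean = w·x̄ + (1−w)·μ₀ = 0.87204·145.84 + 0.12796·152.49 = 146.691.

Posterior mean ≈ 146.691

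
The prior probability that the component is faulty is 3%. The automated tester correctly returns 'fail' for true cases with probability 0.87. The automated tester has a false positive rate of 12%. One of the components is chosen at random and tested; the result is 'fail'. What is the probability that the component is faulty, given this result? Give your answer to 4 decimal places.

P(H | E) ≈ 0.1832

Let H be the event that the component is faulty. P(H) = 0.03, so P(¬H) = 0.97. With E the 'fail' result, P(E|H) = 0.87 and P(E|¬H) = 0.12.
P(E) = 0.87·0.03 + 0.12·0.97 = 0.026100 + 0.11640 = 0.14250.
By Bayes' theorem, P(H|E) = 0.026100 / 0.14250 = 0.1832.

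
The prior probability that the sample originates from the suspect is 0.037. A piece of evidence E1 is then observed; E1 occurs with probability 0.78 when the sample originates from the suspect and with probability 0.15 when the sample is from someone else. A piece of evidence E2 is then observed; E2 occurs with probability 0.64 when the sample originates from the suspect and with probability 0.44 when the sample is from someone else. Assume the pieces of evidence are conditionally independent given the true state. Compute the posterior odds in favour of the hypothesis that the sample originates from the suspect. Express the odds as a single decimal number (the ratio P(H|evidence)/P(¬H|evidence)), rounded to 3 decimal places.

Prior odds = 0.037/(1−0.037) = 0.038422. In log-odds, ln(0.038422) = -3.2591.
Add log likelihood ratios: ln(5.2000) + ln(1.4545) = 2.0234.
Posterior log-odds = -1.2358, so posterior odds = exp(-1.2358) = 0.29061.

Posterior odds ≈ 0.291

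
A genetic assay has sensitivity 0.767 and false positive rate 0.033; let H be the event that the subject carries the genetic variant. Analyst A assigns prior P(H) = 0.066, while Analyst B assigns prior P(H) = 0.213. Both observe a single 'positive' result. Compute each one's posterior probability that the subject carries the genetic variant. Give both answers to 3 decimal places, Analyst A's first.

Analyst A: 0.622; Analyst B: 0.863

The likelihood ratio for a 'positive' result is 0.767/0.033 = 23.242.
Analyst A: prior odds 0.066/0.934 = 0.070664; posterior odds 1.6424; posterior probability 0.622.
Analyst B: prior odds 0.213/0.787 = 0.27065; posterior odds 6.2905; posterior probability 0.863.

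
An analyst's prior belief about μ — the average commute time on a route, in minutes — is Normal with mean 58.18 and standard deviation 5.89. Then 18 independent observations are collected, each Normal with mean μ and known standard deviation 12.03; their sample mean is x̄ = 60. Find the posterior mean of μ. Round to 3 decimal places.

Prior precision 1/τ₀² = 1/5.89² = 0.0288250; data precision n/σ² = 18/12.03² = 0.124377.
Posterior precision = 0.0288250 + 0.124377 = 0.153202.
Posterior mean = (0.0288250·58.18 + 0.124377·60) / 0.153202 = 59.658.

Posterior mean ≈ 59.658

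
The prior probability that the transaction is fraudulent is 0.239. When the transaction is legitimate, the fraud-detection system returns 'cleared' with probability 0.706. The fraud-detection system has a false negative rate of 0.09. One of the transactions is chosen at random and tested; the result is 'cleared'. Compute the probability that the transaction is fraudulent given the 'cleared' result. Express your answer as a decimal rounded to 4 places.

P(H | E) ≈ 0.0385

Let H be the event that the transaction is fraudulent. P(H) = 0.239, so P(¬H) = 0.761. With E the 'cleared' result, P(E|H) = 0.09 and P(E|¬H) = 0.706.
P(E) = 0.09·0.239 + 0.706·0.761 = 0.021510 + 0.53727 = 0.55878.
By Bayes' theorem, P(H|E) = 0.021510 / 0.55878 = 0.0385.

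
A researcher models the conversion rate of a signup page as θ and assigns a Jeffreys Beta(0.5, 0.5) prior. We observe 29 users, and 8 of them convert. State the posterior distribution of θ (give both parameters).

Posterior: Beta(8.5, 21.5)

The binomial likelihood is conjugate to the Beta prior: with 8 successes and 21 failures, the posterior is Beta(0.5+8, 0.5+21) = Beta(8.5, 21.5).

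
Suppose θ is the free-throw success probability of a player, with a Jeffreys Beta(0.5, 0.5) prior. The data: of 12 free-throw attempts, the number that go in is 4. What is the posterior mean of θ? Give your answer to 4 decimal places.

Posterior mean ≈ 0.3462

The binomial likelihood is conjugate to the Beta prior: with 4 successes and 8 failures, the posterior is Beta(0.5+4, 0.5+8) = Beta(4.5, 8.5).
Posterior mean = α/(α+β) = 4.5/13 = 0.3462.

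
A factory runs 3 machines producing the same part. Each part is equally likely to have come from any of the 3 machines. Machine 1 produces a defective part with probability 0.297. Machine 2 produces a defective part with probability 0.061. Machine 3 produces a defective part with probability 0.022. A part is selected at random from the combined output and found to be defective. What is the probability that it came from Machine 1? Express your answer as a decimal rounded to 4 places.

Tabulate prior·likelihood by source: [1] prior 0.333333, lik 0.297, product 0.09900; [2] prior 0.333333, lik 0.061, product 0.02033; [3] prior 0.333333, lik 0.022, product 0.007333.
Normalizing constant = 0.12667; the posterior for Machine 1 is its product over the sum, 0.09900/0.12667 = 0.7816.

Posterior probability ≈ 0.7816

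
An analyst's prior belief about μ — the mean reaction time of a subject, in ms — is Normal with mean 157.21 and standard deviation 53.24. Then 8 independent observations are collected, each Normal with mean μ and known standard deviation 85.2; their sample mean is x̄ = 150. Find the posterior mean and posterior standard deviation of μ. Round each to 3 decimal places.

Posterior mean ≈ 151.748; posterior SD ≈ 26.217

Prior precision 1/τ₀² = 1/53.24² = 0.00035280; data precision n/σ² = 8/85.2² = 0.00110207.
Posterior precision = 0.00035280 + 0.00110207 = 0.00145487, giving posterior SD = 1/√0.00145487 = 26.217.
Posterior mean = (0.00035280·157.21 + 0.00110207·150) / 0.00145487 = 151.748.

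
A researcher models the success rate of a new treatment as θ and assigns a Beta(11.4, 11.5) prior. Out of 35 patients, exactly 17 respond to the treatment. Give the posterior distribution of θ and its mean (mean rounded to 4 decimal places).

Observing 17 successes and 18 failures updates Beta(11.4, 11.5) by adding the success and failure counts to the two shape parameters: α = 11.4+17 = 28.4, β = 11.5+18 = 29.5.
Posterior mean = α/(α+β) = 28.4/57.9 = 0.4905.

Posterior: Beta(28.4, 29.5); mean ≈ 0.4905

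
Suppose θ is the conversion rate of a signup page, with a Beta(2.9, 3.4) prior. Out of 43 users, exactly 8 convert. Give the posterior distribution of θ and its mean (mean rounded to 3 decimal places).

Observing 8 successes and 35 failures updates Beta(2.9, 3.4) by adding the success and failure counts to the two shape parameters: α = 2.9+8 = 10.9, β = 3.4+35 = 38.4.
Posterior mean = α/(α+β) = 10.9/49.3 = 0.221.

Posterior: Beta(10.9, 38.4); mean ≈ 0.221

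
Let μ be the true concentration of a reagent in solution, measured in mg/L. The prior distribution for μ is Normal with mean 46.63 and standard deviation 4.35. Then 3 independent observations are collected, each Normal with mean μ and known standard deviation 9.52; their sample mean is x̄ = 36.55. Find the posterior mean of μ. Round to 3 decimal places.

Posterior mean ≈ 42.748

Prior precision 1/τ₀² = 1/4.35² = 0.0528471; data precision n/σ² = 3/9.52² = 0.0331015.
Posterior precision = 0.0528471 + 0.0331015 = 0.0859486.
Posterior mean = (0.0528471·46.63 + 0.0331015·36.55) / 0.0859486 = 42.748.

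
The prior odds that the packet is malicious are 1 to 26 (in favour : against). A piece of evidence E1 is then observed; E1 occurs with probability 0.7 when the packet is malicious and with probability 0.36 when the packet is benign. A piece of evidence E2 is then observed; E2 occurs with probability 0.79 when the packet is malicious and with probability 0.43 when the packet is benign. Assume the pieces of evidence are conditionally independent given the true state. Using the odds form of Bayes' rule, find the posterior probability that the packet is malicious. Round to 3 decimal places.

Prior odds = 1/26 = 0.038462. In log-odds, ln(0.038462) = -3.2581.
Add log likelihood ratios: ln(1.9444) + ln(1.8372) = 1.2732.
Posterior log-odds = -1.9849, so posterior odds = exp(-1.9849) = 0.13740. Converting, P(H|E) = 0.13740/1.1374 = 0.121.

Posterior probability ≈ 0.121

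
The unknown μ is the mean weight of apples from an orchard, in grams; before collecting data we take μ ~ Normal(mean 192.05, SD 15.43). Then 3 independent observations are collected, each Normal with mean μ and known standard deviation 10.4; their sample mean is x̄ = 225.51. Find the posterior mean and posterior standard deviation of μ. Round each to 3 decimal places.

Posterior mean ≈ 221.110; posterior SD ≈ 5.596

With known σ, the Normal prior is conjugate. Weight on the data is w = (n/σ²)/(n/σ² + 1/τ₀²) = 0.0277367/(0.0277367+0.00420018) = 0.86848.
Posterior mean = w·x̄ + (1−w)·μ₀ = 0.86848·225.51 + 0.13152·192.05 = 221.110. Posterior variance = 1/(0.0277367+0.00420018) = 31.3118, so SD = 5.596.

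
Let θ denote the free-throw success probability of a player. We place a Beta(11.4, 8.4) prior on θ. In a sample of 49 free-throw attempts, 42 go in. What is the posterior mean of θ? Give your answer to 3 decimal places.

Posterior mean ≈ 0.776

Observing 42 successes and 7 failures updates Beta(11.4, 8.4) by adding the success and failure counts to the two shape parameters: α = 11.4+42 = 53.4, β = 8.4+7 = 15.4.
E[θ | data] = 53.4/(53.4+15.4) = 0.776.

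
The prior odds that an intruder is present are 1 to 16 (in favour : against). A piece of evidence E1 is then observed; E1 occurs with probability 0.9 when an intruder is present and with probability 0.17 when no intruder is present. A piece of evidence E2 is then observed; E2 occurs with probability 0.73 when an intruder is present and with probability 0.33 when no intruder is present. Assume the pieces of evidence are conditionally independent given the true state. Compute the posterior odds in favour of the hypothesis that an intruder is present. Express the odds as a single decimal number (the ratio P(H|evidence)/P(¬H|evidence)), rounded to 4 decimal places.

Prior odds = 1/16 = 0.062500. In log-odds, ln(0.062500) = -2.7726.
Add log likelihood ratios: ln(5.2941) + ln(2.2121) = 2.4605.
Posterior log-odds = -0.31204, so posterior odds = exp(-0.31204) = 0.73195.

Posterior odds ≈ 0.7320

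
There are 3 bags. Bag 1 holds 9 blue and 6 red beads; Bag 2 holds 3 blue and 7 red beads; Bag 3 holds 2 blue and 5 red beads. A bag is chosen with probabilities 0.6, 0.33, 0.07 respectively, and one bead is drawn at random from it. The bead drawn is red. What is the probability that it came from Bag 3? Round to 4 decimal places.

Posterior probability ≈ 0.0960

Tabulate prior·likelihood by source: [1] prior 0.6, lik 0.4, product 0.2400; [2] prior 0.33, lik 0.7, product 0.2310; [3] prior 0.07, lik 0.7143, product 0.05000.
Normalizing constant = 0.52100; the posterior for Bag 3 is its product over the sum, 0.05000/0.52100 = 0.0960.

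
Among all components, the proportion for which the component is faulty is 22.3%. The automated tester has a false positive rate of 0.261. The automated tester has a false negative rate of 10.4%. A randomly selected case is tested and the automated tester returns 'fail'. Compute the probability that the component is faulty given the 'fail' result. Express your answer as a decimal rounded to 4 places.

P(H | E) ≈ 0.4963

Let H be the event that the component is faulty. P(H) = 0.223, so P(¬H) = 0.777. With E the 'fail' result, P(E|H) = 0.896 and P(E|¬H) = 0.261.
P(E) = 0.896·0.223 + 0.261·0.777 = 0.19981 + 0.20280 = 0.40260.
By Bayes' theorem, P(H|E) = 0.19981 / 0.40260 = 0.4963.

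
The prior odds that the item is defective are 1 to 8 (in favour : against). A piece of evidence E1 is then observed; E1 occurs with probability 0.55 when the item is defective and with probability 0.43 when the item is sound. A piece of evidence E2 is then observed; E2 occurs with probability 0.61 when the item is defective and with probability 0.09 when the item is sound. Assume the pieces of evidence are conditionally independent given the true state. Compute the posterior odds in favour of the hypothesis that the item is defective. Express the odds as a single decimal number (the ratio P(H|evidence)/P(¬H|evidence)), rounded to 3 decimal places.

Prior odds = 1/8 = 0.12500. In log-odds, ln(0.12500) = -2.0794.
Add log likelihood ratios: ln(1.2791) + ln(6.7778) = 2.1598.
Posterior log-odds = 0.080341, so posterior odds = exp(0.080341) = 1.0837.

Posterior odds ≈ 1.084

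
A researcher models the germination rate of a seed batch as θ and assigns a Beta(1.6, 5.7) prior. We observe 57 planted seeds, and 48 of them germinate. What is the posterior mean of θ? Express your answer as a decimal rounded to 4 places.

Observing 48 successes and 9 failures updates Beta(1.6, 5.7) by adding the success and failure counts to the two shape parameters: α = 1.6+48 = 49.6, β = 5.7+9 = 14.7.
Posterior mean = α/(α+β) = 49.6/64.3 = 0.7714.

Posterior mean ≈ 0.7714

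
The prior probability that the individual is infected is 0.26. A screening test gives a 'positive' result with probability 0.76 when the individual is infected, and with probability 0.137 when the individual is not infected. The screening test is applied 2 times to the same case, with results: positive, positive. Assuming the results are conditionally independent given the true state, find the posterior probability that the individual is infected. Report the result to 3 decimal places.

With H the event that the individual is infected, the joint likelihood of the observed sequence is P(data|H) = 0.76·0.76 = 0.57760 and P(data|¬H) = 0.137·0.137 = 0.018769.
Bayes: P(H|data) = 0.26·0.57760 / (0.26·0.57760 + 0.74·0.018769) = 0.15018/0.16407 = 0.9153.

Posterior P(H) ≈ 0.915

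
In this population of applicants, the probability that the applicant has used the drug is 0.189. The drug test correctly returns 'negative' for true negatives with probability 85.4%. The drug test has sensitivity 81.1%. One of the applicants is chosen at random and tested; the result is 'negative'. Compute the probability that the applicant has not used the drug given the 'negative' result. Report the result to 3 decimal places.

Write H for 'the applicant has used the drug'. Prior odds H:¬H = 0.189/0.811 = 0.23305. For the 'negative' outcome, the likelihood ratio is 0.189/0.854 = 0.22131.
Posterior odds = 0.23305 × 0.22131 = 0.051576, so P(H|E) = 0.051576/(1+0.051576) = 0.049. Then P(¬H|E) = 1 − 0.049 = 0.951.

P(¬H | E) ≈ 0.951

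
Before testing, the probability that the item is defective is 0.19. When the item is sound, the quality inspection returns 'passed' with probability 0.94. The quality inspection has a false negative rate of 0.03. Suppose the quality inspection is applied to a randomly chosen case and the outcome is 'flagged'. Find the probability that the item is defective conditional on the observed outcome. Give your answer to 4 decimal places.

P(H | E) ≈ 0.7913

Write H for 'the item is defective'. Prior odds H:¬H = 0.19/0.81 = 0.23457. For the 'flagged' outcome, the likelihood ratio is 0.97/0.06 = 16.167.
Posterior odds = 0.23457 × 16.167 = 3.7922, so P(H|E) = 3.7922/(1+3.7922) = 0.7913.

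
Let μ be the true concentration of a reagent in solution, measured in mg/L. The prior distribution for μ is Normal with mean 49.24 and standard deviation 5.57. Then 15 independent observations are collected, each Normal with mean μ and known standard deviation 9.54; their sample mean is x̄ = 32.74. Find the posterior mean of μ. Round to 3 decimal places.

Prior precision 1/τ₀² = 1/5.57² = 0.0322322; data precision n/σ² = 15/9.54² = 0.164814.
Posterior precision = 0.0322322 + 0.164814 = 0.197046.
Posterior mean = (0.0322322·49.24 + 0.164814·32.74) / 0.197046 = 35.439.

Posterior mean ≈ 35.439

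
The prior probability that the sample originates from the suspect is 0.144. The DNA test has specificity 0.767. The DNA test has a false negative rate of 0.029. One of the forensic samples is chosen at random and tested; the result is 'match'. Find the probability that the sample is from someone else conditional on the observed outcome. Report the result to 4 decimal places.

Write H for 'the sample originates from the suspect'. Prior odds H:¬H = 0.144/0.856 = 0.16822. For the 'match' outcome, the likelihood ratio is 0.971/0.233 = 4.1674.
Posterior odds = 0.16822 × 4.1674 = 0.70105, so P(H|E) = 0.70105/(1+0.70105) = 0.4121. Then P(¬H|E) = 1 − 0.4121 = 0.5879.

P(¬H | E) ≈ 0.5879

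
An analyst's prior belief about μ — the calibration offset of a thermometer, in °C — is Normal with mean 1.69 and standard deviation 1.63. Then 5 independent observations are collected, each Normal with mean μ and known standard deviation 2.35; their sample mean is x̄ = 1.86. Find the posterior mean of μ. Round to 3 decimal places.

Posterior mean ≈ 1.810

Prior precision 1/τ₀² = 1/1.63² = 0.376378; data precision n/σ² = 5/2.35² = 0.905387.
Posterior precision = 0.376378 + 0.905387 = 1.28177.
Posterior mean = (0.376378·1.69 + 0.905387·1.86) / 1.28177 = 1.810.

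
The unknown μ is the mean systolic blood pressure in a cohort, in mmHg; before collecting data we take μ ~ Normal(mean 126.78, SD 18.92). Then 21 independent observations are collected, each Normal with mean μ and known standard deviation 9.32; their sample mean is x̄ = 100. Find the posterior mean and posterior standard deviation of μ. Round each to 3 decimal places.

Prior precision 1/τ₀² = 1/18.92² = 0.00279356; data precision n/σ² = 21/9.32² = 0.241762.
Posterior precision = 0.00279356 + 0.241762 = 0.244555, giving posterior SD = 1/√0.244555 = 2.022.
Posterior mean = (0.00279356·126.78 + 0.241762·100) / 0.244555 = 100.306.

Posterior mean ≈ 100.306; posterior SD ≈ 2.022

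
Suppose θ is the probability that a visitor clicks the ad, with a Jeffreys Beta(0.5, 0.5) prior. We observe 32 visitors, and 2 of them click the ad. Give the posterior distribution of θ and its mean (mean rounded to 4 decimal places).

The binomial likelihood is conjugate to the Beta prior: with 2 successes and 30 failures, the posterior is Beta(0.5+2, 0.5+30) = Beta(2.5, 30.5).
E[θ | data] = 2.5/(2.5+30.5) = 0.0758.

Posterior: Beta(2.5, 30.5); mean ≈ 0.0758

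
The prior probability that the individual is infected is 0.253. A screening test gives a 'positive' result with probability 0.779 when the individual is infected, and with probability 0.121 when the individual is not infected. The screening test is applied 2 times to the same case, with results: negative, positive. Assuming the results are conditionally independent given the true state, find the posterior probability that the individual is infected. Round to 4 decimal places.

Posterior P(H) ≈ 0.3541

With H the event that the individual is infected, the joint likelihood of the observed sequence is P(data|H) = 0.221·0.779 = 0.17216 and P(data|¬H) = 0.879·0.121 = 0.10636.
Bayes: P(H|data) = 0.253·0.17216 / (0.253·0.17216 + 0.747·0.10636) = 0.043556/0.12301 = 0.3541.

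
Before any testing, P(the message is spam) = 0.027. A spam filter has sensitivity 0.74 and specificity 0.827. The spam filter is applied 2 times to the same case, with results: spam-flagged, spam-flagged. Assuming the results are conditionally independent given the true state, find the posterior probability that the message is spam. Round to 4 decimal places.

Posterior P(H) ≈ 0.3367

Let H be the event that the message is spam; start with P(H) = 0.027. P('spam-flagged'|H) = 0.74, P('spam-flagged'|¬H) = 0.173.
Update on result 1 ('spam-flagged'): P(H) ← 0.74·0.0270 / (0.74·0.0270 + 0.173·0.9730) = 0.019980/0.18831 = 0.1061.
Update on result 2 ('spam-flagged'): P(H) ← 0.74·0.1061 / (0.74·0.1061 + 0.173·0.8939) = 0.078516/0.23316 = 0.3367.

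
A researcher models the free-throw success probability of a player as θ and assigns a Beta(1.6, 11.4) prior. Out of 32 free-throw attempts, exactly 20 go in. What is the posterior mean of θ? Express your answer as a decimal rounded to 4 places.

Posterior mean ≈ 0.4800

The binomial likelihood is conjugate to the Beta prior: with 20 successes and 12 failures, the posterior is Beta(1.6+20, 11.4+12) = Beta(21.6, 23.4).
Posterior mean = α/(α+β) = 21.6/45 = 0.4800.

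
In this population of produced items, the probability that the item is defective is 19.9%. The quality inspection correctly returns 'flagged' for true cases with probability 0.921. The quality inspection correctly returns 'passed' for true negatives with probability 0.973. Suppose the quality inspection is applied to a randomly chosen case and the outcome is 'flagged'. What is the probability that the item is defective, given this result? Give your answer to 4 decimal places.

Let H be the event that the item is defective. P(H) = 0.199, so P(¬H) = 0.801. With E the 'flagged' result, P(E|H) = 0.921 and P(E|¬H) = 0.027.
P(E) = 0.921·0.199 + 0.027·0.801 = 0.18328 + 0.021627 = 0.20491.
By Bayes' theorem, P(H|E) = 0.18328 / 0.20491 = 0.8945.

P(H | E) ≈ 0.8945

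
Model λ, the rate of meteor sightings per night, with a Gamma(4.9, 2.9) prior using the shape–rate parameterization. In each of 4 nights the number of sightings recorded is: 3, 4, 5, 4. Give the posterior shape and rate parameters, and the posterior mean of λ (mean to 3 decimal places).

Total count ∑xᵢ = 16 over n = 4 nights.
Gamma is conjugate to the Poisson likelihood: posterior is Gamma(shape = 4.9+16 = 20.9, rate = 2.9+4 = 6.9).
E[λ | data] = 20.9/6.9 = 3.029.

Posterior: Gamma(shape=20.9, rate=6.9); mean ≈ 3.029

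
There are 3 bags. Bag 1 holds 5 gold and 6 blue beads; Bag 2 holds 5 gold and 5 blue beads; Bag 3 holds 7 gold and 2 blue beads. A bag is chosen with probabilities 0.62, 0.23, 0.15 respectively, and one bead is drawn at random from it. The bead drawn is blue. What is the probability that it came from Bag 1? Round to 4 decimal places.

Posterior probability ≈ 0.6951

P(blue|Bag 1) = 0.5455; P(blue|Bag 2) = 0.5; P(blue|Bag 3) = 0.2222.
Prior × likelihood for each source: 0.62·0.5455=0.3382, 0.23·0.5=0.1150, 0.15·0.2222=0.03333. Summing gives P(blue) = 0.48652.
P(Bag 1 | blue) = 0.3382 / 0.48652 = 0.6951.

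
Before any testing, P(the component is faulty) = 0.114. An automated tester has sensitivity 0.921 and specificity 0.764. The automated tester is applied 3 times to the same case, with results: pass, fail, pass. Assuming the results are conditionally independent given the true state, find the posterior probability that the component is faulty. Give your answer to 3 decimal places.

Posterior P(H) ≈ 0.005

Let H be the event that the component is faulty; start with P(H) = 0.114. P('fail'|H) = 0.921, P('fail'|¬H) = 0.236.
Update on result 1 ('pass'): P(H) ← 0.079·0.1140 / (0.079·0.1140 + 0.764·0.8860) = 0.0090060/0.68591 = 0.0131.
Update on result 2 ('fail'): P(H) ← 0.921·0.0131 / (0.921·0.0131 + 0.236·0.9869) = 0.012093/0.24499 = 0.0494.
Update on result 3 ('pass'): P(H) ← 0.079·0.0494 / (0.079·0.0494 + 0.764·0.9506) = 0.0038994/0.73019 = 0.0053.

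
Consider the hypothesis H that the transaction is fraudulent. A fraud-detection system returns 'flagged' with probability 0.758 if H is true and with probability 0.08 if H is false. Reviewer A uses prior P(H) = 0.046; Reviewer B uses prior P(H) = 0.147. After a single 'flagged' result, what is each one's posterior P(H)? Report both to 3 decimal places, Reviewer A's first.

P('+'|H) = 0.758, P('+'|¬H) = 0.08.
Reviewer A: numerator 0.758·0.046 = 0.034868; evidence = 0.034868+0.08·0.954 = 0.11119; posterior = 0.314.
Reviewer B: numerator 0.758·0.147 = 0.11143; evidence = 0.11143+0.08·0.853 = 0.17967; posterior = 0.620.

Reviewer A: 0.314; Reviewer B: 0.620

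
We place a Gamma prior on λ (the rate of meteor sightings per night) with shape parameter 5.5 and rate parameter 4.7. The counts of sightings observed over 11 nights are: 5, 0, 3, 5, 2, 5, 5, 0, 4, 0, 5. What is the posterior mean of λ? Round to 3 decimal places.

The Poisson likelihood adds the total count to the shape and the number of exposure periods to the rate. Here ∑xᵢ = 34 and n = 11, so shape 5.5→39.5 and rate 4.7→15.7.
Posterior mean = shape/rate = 39.5/15.7 = 2.516.

Posterior mean ≈ 2.516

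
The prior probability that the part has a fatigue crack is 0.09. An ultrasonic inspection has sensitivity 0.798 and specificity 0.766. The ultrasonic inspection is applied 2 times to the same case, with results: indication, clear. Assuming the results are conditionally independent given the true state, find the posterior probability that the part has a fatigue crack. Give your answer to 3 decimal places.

Let H be the event that the part has a fatigue crack; start with P(H) = 0.09. P('indication'|H) = 0.798, P('indication'|¬H) = 0.234.
Update on result 1 ('indication'): P(H) ← 0.798·0.0900 / (0.798·0.0900 + 0.234·0.9100) = 0.071820/0.28476 = 0.2522.
Update on result 2 ('clear'): P(H) ← 0.202·0.2522 / (0.202·0.2522 + 0.766·0.7478) = 0.050947/0.62375 = 0.0817.

Posterior P(H) ≈ 0.082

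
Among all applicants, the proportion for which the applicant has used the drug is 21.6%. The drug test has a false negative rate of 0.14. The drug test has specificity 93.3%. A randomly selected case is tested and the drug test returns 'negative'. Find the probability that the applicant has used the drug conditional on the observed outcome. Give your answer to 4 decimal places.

P(H | E) ≈ 0.0397

Write H for 'the applicant has used the drug'. Prior odds H:¬H = 0.216/0.784 = 0.27551. For the 'negative' outcome, the likelihood ratio is 0.14/0.933 = 0.15005.
Posterior odds = 0.27551 × 0.15005 = 0.041341, so P(H|E) = 0.041341/(1+0.041341) = 0.0397.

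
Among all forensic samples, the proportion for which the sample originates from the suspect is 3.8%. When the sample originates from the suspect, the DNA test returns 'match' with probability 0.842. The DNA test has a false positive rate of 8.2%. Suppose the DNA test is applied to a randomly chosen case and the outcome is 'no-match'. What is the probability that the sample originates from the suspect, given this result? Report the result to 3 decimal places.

Write H for 'the sample originates from the suspect'. Prior odds H:¬H = 0.038/0.962 = 0.039501. For the 'no-match' outcome, the likelihood ratio is 0.158/0.918 = 0.17211.
Posterior odds = 0.039501 × 0.17211 = 0.0067987, so P(H|E) = 0.0067987/(1+0.0067987) = 0.007.

P(H | E) ≈ 0.007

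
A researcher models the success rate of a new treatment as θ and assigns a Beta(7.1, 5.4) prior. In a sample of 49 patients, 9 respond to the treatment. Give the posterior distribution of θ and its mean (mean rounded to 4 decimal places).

The binomial likelihood is conjugate to the Beta prior: with 9 successes and 40 failures, the posterior is Beta(7.1+9, 5.4+40) = Beta(16.1, 45.4).
Posterior mean = α/(α+β) = 16.1/61.5 = 0.2618.

Posterior: Beta(16.1, 45.4); mean ≈ 0.2618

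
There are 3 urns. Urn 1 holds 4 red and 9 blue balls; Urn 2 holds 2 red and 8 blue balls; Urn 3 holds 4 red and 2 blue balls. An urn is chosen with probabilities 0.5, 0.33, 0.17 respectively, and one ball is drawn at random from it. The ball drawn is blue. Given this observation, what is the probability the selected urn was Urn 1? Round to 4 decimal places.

Posterior probability ≈ 0.5191

P(blue|Urn 1) = 0.6923; P(blue|Urn 2) = 0.8; P(blue|Urn 3) = 0.3333.
Prior × likelihood for each source: 0.5·0.6923=0.3462, 0.33·0.8=0.2640, 0.17·0.3333=0.05667. Summing gives P(blue) = 0.66682.
P(Urn 1 | blue) = 0.3462 / 0.66682 = 0.5191.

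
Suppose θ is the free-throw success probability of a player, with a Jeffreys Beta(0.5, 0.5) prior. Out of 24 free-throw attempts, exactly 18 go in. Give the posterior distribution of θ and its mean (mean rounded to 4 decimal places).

The binomial likelihood is conjugate to the Beta prior: with 18 successes and 6 failures, the posterior is Beta(0.5+18, 0.5+6) = Beta(18.5, 6.5).
Posterior mean = α/(α+β) = 18.5/25 = 0.7400.

Posterior: Beta(18.5, 6.5); mean ≈ 0.7400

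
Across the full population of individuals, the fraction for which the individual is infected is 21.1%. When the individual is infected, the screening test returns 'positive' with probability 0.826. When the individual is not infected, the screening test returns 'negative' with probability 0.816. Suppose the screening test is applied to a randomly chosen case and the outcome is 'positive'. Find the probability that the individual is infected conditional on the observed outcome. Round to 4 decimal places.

Let H be the event that the individual is infected. P(H) = 0.211, so P(¬H) = 0.789. With E the 'positive' result, P(E|H) = 0.826 and P(E|¬H) = 0.184.
P(E) = 0.826·0.211 + 0.184·0.789 = 0.17429 + 0.14518 = 0.31946.
By Bayes' theorem, P(H|E) = 0.17429 / 0.31946 = 0.5456.

P(H | E) ≈ 0.5456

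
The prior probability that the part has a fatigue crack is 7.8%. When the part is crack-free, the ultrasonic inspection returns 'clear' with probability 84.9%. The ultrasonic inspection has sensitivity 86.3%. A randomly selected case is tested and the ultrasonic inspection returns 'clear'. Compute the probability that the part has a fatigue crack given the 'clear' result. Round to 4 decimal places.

P(H | E) ≈ 0.0135

Write H for 'the part has a fatigue crack'. Prior odds H:¬H = 0.078/0.922 = 0.084599. For the 'clear' outcome, the likelihood ratio is 0.137/0.849 = 0.16137.
Posterior odds = 0.084599 × 0.16137 = 0.013651, so P(H|E) = 0.013651/(1+0.013651) = 0.0135.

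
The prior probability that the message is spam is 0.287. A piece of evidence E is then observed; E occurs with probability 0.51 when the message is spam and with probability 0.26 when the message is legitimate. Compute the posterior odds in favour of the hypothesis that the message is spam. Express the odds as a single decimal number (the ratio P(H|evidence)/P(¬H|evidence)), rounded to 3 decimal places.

Prior odds = 0.287/(1−0.287) = 0.40252.
Likelihood ratio for E = 0.51/0.26 = 1.9615.
Posterior odds = prior odds × LR = 0.78957.

Posterior odds ≈ 0.790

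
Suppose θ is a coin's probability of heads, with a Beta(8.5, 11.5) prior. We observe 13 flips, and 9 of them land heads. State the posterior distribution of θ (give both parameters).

The binomial likelihood is conjugate to the Beta prior: with 9 successes and 4 failures, the posterior is Beta(8.5+9, 11.5+4) = Beta(17.5, 15.5).

Posterior: Beta(17.5, 15.5)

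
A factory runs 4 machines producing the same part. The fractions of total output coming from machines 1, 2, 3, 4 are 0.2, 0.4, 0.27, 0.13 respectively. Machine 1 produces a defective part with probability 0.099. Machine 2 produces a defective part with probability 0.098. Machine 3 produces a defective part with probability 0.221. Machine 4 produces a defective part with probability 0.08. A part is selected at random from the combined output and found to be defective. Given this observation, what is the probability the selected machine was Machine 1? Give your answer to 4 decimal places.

Posterior probability ≈ 0.1534

P(defective|M1) = 0.099; P(defective|M2) = 0.098; P(defective|M3) = 0.221; P(defective|M4) = 0.08.
Prior × likelihood for each source: 0.2·0.099=0.01980, 0.4·0.098=0.03920, 0.27·0.221=0.05967, 0.13·0.08=0.01040. Summing gives P(defective) = 0.12907.
P(Machine 1 | defective) = 0.01980 / 0.12907 = 0.1534.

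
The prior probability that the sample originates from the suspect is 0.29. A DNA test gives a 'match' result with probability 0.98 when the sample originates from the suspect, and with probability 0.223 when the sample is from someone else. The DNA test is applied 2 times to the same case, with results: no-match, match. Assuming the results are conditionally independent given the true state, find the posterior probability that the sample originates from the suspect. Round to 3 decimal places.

Let H be the event that the sample originates from the suspect; start with P(H) = 0.29. P('match'|H) = 0.98, P('match'|¬H) = 0.223.
Update on result 1 ('no-match'): P(H) ← 0.02·0.2900 / (0.02·0.2900 + 0.777·0.7100) = 0.0058000/0.55747 = 0.0104.
Update on result 2 ('match'): P(H) ← 0.98·0.0104 / (0.98·0.0104 + 0.223·0.9896) = 0.010196/0.23088 = 0.0442.

Posterior P(H) ≈ 0.044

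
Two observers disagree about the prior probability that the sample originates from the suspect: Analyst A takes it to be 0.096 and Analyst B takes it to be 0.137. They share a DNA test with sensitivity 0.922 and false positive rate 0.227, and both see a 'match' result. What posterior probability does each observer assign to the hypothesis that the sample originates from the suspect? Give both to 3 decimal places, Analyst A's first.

Analyst A: 0.301; Analyst B: 0.392

The likelihood ratio for a 'match' result is 0.922/0.227 = 4.0617.
Analyst A: prior odds 0.096/0.904 = 0.10619; posterior odds 0.43133; posterior probability 0.301.
Analyst B: prior odds 0.137/0.863 = 0.15875; posterior odds 0.64478; posterior probability 0.392.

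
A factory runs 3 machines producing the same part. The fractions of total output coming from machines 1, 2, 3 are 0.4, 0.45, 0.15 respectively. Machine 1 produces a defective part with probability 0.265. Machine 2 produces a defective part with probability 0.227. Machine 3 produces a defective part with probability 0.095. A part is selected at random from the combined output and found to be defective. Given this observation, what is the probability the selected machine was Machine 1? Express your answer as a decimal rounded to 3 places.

P(defective|M1) = 0.265; P(defective|M2) = 0.227; P(defective|M3) = 0.095.
Prior × likelihood for each source: 0.4·0.265=0.1060, 0.45·0.227=0.1022, 0.15·0.095=0.01425. Summing gives P(defective) = 0.22240.
P(Machine 1 | defective) = 0.1060 / 0.22240 = 0.477.

Posterior probability ≈ 0.477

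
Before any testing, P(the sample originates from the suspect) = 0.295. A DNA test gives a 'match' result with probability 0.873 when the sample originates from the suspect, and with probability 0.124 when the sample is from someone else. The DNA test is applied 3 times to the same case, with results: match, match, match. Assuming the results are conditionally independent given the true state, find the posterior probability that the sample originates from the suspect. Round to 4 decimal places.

Let H be the event that the sample originates from the suspect; start with P(H) = 0.295. P('match'|H) = 0.873, P('match'|¬H) = 0.124.
Update on result 1 ('match'): P(H) ← 0.873·0.2950 / (0.873·0.2950 + 0.124·0.7050) = 0.25753/0.34495 = 0.7466.
Update on result 2 ('match'): P(H) ← 0.873·0.7466 / (0.873·0.7466 + 0.124·0.2534) = 0.65176/0.68319 = 0.9540.
Update on result 3 ('match'): P(H) ← 0.873·0.9540 / (0.873·0.9540 + 0.124·0.0460) = 0.83284/0.83855 = 0.9932.

Posterior P(H) ≈ 0.9932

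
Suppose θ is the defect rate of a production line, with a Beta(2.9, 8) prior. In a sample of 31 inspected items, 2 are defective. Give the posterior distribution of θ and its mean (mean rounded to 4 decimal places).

The binomial likelihood is conjugate to the Beta prior: with 2 successes and 29 failures, the posterior is Beta(2.9+2, 8+29) = Beta(4.9, 37).
Posterior mean = α/(α+β) = 4.9/41.9 = 0.1169.

Posterior: Beta(4.9, 37); mean ≈ 0.1169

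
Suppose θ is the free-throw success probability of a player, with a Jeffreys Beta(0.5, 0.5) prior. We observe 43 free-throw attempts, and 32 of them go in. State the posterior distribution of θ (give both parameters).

The binomial likelihood is conjugate to the Beta prior: with 32 successes and 11 failures, the posterior is Beta(0.5+32, 0.5+11) = Beta(32.5, 11.5).

Posterior: Beta(32.5, 11.5)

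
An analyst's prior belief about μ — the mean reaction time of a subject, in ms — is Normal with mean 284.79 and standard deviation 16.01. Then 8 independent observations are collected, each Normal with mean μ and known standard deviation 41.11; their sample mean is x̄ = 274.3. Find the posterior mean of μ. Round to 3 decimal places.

Posterior mean ≈ 279.039

Prior precision 1/τ₀² = 1/16.01² = 0.00390137; data precision n/σ² = 8/41.11² = 0.00473364.
Posterior precision = 0.00390137 + 0.00473364 = 0.00863501.
Posterior mean = (0.00390137·284.79 + 0.00473364·274.3) / 0.00863501 = 279.039.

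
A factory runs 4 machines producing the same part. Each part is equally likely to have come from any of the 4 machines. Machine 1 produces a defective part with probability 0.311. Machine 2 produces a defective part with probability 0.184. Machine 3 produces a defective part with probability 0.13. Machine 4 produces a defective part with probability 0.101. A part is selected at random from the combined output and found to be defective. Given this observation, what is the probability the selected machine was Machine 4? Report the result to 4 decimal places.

Tabulate prior·likelihood by source: [1] prior 0.25, lik 0.311, product 0.07775; [2] prior 0.25, lik 0.184, product 0.04600; [3] prior 0.25, lik 0.13, product 0.03250; [4] prior 0.25, lik 0.101, product 0.02525.
Normalizing constant = 0.18150; the posterior for Machine 4 is its product over the sum, 0.02525/0.18150 = 0.1391.

Posterior probability ≈ 0.1391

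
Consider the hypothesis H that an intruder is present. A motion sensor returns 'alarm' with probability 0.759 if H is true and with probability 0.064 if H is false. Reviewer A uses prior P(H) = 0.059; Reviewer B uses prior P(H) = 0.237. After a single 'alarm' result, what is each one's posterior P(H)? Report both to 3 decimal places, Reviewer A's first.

The likelihood ratio for an 'alarm' result is 0.759/0.064 = 11.859.
Reviewer A: prior odds 0.059/0.941 = 0.062699; posterior odds 0.74357; posterior probability 0.426.
Reviewer B: prior odds 0.237/0.763 = 0.31062; posterior odds 3.6837; posterior probability 0.786.

Reviewer A: 0.426; Reviewer B: 0.786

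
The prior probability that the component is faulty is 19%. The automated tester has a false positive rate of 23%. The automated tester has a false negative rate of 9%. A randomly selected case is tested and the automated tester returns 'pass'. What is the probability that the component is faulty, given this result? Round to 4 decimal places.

P(H | E) ≈ 0.0267

Write H for 'the component is faulty'. Prior odds H:¬H = 0.19/0.81 = 0.23457. For the 'pass' outcome, the likelihood ratio is 0.09/0.77 = 0.11688.
Posterior odds = 0.23457 × 0.11688 = 0.027417, so P(H|E) = 0.027417/(1+0.027417) = 0.0267.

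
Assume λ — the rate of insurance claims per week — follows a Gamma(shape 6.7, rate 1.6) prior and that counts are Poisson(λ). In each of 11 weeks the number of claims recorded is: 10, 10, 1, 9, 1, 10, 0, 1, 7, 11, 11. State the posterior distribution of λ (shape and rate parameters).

The Poisson likelihood adds the total count to the shape and the number of exposure periods to the rate. Here ∑xᵢ = 71 and n = 11, so shape 6.7→77.7 and rate 1.6→12.6.

Posterior: Gamma(shape=77.7, rate=12.6)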